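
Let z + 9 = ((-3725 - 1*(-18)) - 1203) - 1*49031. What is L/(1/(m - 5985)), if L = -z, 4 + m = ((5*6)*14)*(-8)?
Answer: -504378550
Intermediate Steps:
m = -3364 (m = -4 + ((5*6)*14)*(-8) = -4 + (30*14)*(-8) = -4 + 420*(-8) = -4 - 3360 = -3364)
z = -53950 (z = -9 + (((-3725 - 1*(-18)) - 1203) - 1*49031) = -9 + (((-3725 + 18) - 1203) - 49031) = -9 + ((-3707 - 1203) - 49031) = -9 + (-4910 - 49031) = -9 - 53941 = -53950)
L = 53950 (L = -1*(-53950) = 53950)
L/(1/(m - 5985)) = 53950/(1/(-3364 - 5985)) = 53950/(1/(-9349)) = 53950/(-1/9349) = 53950*(-9349) = -504378550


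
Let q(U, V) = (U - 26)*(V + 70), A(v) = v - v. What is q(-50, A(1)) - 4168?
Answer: -9488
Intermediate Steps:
A(v) = 0
q(U, V) = (-26 + U)*(70 + V)
q(-50, A(1)) - 4168 = (-1820 - 26*0 + 70*(-50) - 50*0) - 4168 = (-1820 + 0 - 3500 + 0) - 4168 = -5320 - 4168 = -9488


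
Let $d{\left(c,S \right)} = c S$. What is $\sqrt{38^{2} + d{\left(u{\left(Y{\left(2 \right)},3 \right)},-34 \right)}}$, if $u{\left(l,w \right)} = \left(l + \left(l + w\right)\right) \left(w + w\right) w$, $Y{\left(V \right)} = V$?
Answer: $2 i \sqrt{710} \approx 53.292 i$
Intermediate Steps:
$u{\left(l,w \right)} = 2 w^{2} \left(w + 2 l\right)$ ($u{\left(l,w \right)} = \left(w + 2 l\right) 2 w w = 2 w \left(w + 2 l\right) w = 2 w^{2} \left(w + 2 l\right)$)
$d{\left(c,S \right)} = S c$
$\sqrt{38^{2} + d{\left(u{\left(Y{\left(2 \right)},3 \right)},-34 \right)}} = \sqrt{38^{2} - 34 \cdot 2 \cdot 3^{2} \left(3 + 2 \cdot 2\right)} = \sqrt{1444 - 34 \cdot 2 \cdot 9 \left(3 + 4\right)} = \sqrt{1444 - 34 \cdot 2 \cdot 9 \cdot 7} = \sqrt{1444 - 4284} = \sqrt{-2840} = 2 i \sqrt{710}$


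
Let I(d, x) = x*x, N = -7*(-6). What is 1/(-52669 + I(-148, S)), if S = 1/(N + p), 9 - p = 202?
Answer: -22801/1200905868 ≈ -1.8986e-5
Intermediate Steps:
p = -193 (p = 9 - 1*202 = 9 - 202 = -193)
N = 42
S = -1/151 (S = 1/(42 - 193) = 1/(-151) = -1/151 ≈ -0.0066225)
I(d, x) = x²
1/(-52669 + I(-148, S)) = 1/(-52669 + (-1/151)²) = 1/(-52669 + 1/22801) = 1/(-1200905868/22801) = -22801/1200905868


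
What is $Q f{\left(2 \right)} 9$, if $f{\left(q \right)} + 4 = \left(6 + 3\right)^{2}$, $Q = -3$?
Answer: $-2079$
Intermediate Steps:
$f{\left(q \right)} = 77$ ($f{\left(q \right)} = -4 + \left(6 + 3\right)^{2} = -4 + 9^{2} = -4 + 81 = 77$)
$Q f{\left(2 \right)} 9 = \left(-3\right) 77 \cdot 9 = \left(-231\right) 9 = -2079$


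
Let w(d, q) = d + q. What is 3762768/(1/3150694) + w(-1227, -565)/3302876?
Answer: 9789171695491752800/825719 ≈ 1.1855e+13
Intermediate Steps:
3762768/(1/3150694) + w(-1227, -565)/3302876 = 3762768/(1/3150694) + (-1227 - 565)/3302876 = 3762768/(1/3150694) - 1792*1/3302876 = 3762768*3150694 - 448/825719 = 11855330560992 - 448/825719 = 9789171695491752800/825719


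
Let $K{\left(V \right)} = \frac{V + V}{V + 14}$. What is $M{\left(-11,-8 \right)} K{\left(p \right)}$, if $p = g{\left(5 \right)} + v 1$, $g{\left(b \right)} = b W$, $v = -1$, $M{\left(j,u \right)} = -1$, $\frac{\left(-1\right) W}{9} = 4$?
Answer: $- \frac{362}{167} \approx -2.1677$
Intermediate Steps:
$W = -36$ ($W = \left(-9\right) 4 = -36$)
$g{\left(b \right)} = - 36 b$ ($g{\left(b \right)} = b \left(-36\right) = - 36 b$)
$p = -181$ ($p = \left(-36\right) 5 - 1 = -180 - 1 = -181$)
$K{\left(V \right)} = \frac{2 V}{14 + V}$
$M{\left(-11,-8 \right)} K{\left(p \right)} = - \frac{2 \left(-181\right)}{14 - 181} = - \frac{2 \left(-181\right)}{-167} = - \frac{2 \left(-181\right) \left(-1\right)}{167} = \left(-1\right) \frac{362}{167} = - \frac{362}{167}$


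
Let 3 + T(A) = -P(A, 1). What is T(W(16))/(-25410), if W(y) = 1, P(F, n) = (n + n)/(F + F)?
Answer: 2/12705 ≈ 0.00015742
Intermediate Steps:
P(F, n) = n/F (P(F, n) = (2*n)/((2*F)) = (2*n)*(1/(2*F)) = n/F)
T(A) = -3 - 1/A
T(W(16))/(-25410) = (-3 - 1/1)/(-25410) = (-3 - 1*1)*(-1/25410) = (-3 - 1)*(-1/25410) = -4*(-1/25410) = 2/12705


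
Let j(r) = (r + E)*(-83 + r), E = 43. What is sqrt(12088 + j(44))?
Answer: sqrt(8695) ≈ 93.247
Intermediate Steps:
j(r) = (-83 + r)*(43 + r) (j(r) = (r + 43)*(-83 + r) = (43 + r)*(-83 + r) = (-83 + r)*(43 + r))
sqrt(12088 + j(44)) = sqrt(12088 + (-3569 + 44**2 - 40*44)) = sqrt(12088 + (-3569 + 1936 - 1760)) = sqrt(12088 - 3393) = sqrt(8695)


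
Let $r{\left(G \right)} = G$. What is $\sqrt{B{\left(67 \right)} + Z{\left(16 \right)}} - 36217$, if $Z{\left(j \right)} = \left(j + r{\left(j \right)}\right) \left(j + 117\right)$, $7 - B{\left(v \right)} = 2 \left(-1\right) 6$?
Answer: $-36217 + 15 \sqrt{19} \approx -36152.0$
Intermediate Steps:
$B{\left(v \right)} = 19$ ($B{\left(v \right)} = 7 - 2 \left(-1\right) 6 = 7 - \left(-2\right) 6 = 7 - -12 = 7 + 12 = 19$)
$Z{\left(j \right)} = 2 j \left(117 + j\right)$ ($Z{\left(j \right)} = \left(j + j\right) \left(j + 117\right) = 2 j \left(117 + j\right)$)
$\sqrt{B{\left(67 \right)} + Z{\left(16 \right)}} - 36217 = \sqrt{19 + 2 \cdot 16 \left(117 + 16\right)} - 36217 = \sqrt{19 + 2 \cdot 16 \cdot 133} - 36217 = \sqrt{19 + 4256} - 36217 = \sqrt{4275} - 36217 = 15 \sqrt{19} - 36217 = -36217 + 15 \sqrt{19}$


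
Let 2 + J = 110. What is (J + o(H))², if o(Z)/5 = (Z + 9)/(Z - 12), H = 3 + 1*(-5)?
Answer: 44521/4 ≈ 11130.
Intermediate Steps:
H = -2 (H = 3 - 5 = -2)
o(Z) = 5*(9 + Z)/(-12 + Z) (o(Z) = 5*((Z + 9)/(Z - 12)) = 5*((9 + Z)/(-12 + Z)) = 5*(9 + Z)/(-12 + Z))
J = 108 (J = -2 + 110 = 108)
(J + o(H))² = (108 + 5*(9 - 2)/(-12 - 2))² = (108 + 5*7/(-14))² = (108 + 5*(-1/14)*7)² = (108 - 5/2)² = (211/2)² = 44521/4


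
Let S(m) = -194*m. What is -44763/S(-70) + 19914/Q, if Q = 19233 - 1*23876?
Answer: -478266729/63051940 ≈ -7.5853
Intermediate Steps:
Q = -4643 (Q = 19233 - 23876 = -4643)
-44763/S(-70) + 19914/Q = -44763/((-194*(-70))) + 19914/(-4643) = -44763/13580 + 19914*(-1/4643) = -44763*1/13580 - 19914/4643 = -44763/13580 - 19914/4643 = -478266729/63051940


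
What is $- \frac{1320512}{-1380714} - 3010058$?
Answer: $- \frac{2078013950450}{690357} \approx -3.0101 \cdot 10^{6}$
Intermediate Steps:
$- \frac{1320512}{-1380714} - 3010058 = \left(-1320512\right) \left(- \frac{1}{1380714}\right) - 3010058 = \frac{660256}{690357} - 3010058 = - \frac{2078013950450}{690357}$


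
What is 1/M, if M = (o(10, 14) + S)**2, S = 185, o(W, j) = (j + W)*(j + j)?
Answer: 1/734449 ≈ 1.3616e-6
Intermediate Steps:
o(W, j) = 2*j*(W + j) (o(W, j) = (W + j)*(2*j) = 2*j*(W + j))
M = 734449 (M = (2*14*(10 + 14) + 185)**2 = (2*14*24 + 185)**2 = (672 + 185)**2 = 857**2 = 734449)
1/M = 1/734449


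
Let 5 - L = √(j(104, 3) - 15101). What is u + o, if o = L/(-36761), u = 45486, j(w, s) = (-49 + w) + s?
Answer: 1672110841/36761 + 7*I*√307/36761 ≈ 45486.0 + 0.0033364*I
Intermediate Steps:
j(w, s) = -49 + s + w
L = 5 - 7*I*√307 (L = 5 - √((-49 + 3 + 104) - 15101) = 5 - √(58 - 15101) = 5 - √(-15043) = 5 - 7*I*√307 ≈ 5.0 - 122.65*I)
o = -5/36761 + 7*I*√307/36761 (o = (5 - 7*I*√307)/(-36761) = (5 - 7*I*√307)*(-1/36761) = -5/36761 + 7*I*√307/36761 ≈ -0.00013601 + 0.0033364*I)
u + o = 45486 + (-5/36761 + 7*I*√307/36761) = 1672110841/36761 + 7*I*√307/36761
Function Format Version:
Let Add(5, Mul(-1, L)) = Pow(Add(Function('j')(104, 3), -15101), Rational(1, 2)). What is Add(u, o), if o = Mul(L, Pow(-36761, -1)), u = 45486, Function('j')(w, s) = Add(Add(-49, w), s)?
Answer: Add(Rational(1672110841, 36761), Mul(Rational(7, 36761), I, Pow(307, Rational(1, 2)))) ≈ Add(45486., Mul(0.0033364, I))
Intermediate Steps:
Function('j')(w, s) = Add(-49, s, w)
L = Add(5, Mul(-7, I, Pow(307, Rational(1, 2)))) (L = Add(5, Mul(-1, Pow(Add(Add(-49, 3, 104), -15101), Rational(1, 2)))) = Add(5, Mul(-1, Pow(Add(58, -15101), Rational(1, 2)))) = Add(5, Mul(-1, Pow(-15043, Rational(1, 2)))) = Add(5, Mul(-1, Mul(7, I, Pow(307, Rational(1, 2))))) = Add(5, Mul(-7, I, Pow(307, Rational(1, 2)))) ≈ Add(5.0000, Mul(-122.65, I)))
o = Add(Rational(-5, 36761), Mul(Rational(7, 36761), I, Pow(307, Rational(1, 2)))) (o = Mul(Add(5, Mul(-7, I, Pow(307, Rational(1, 2)))), Pow(-36761, -1)) = Mul(Add(5, Mul(-7, I, Pow(307, Rational(1, 2)))), Rational(-1, 36761)) = Add(Rational(-5, 36761), Mul(Rational(7, 36761), I, Pow(307, Rational(1, 2)))) ≈ Add(-0.00013601, Mul(0.0033364, I)))
Add(u, o) = Add(45486, Add(Rational(-5, 36761), Mul(Rational(7, 36761), I, Pow(307, Rational(1, 2))))) = Add(Rational(1672110841, 36761), Mul(Rational(7, 36761), I, Pow(307, Rational(1, 2))))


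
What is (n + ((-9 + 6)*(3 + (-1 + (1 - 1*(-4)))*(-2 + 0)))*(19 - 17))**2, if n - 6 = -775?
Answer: 546121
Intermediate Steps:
n = -769 (n = 6 - 775 = -769)
(n + ((-9 + 6)*(3 + (-1 + (1 - 1*(-4)))*(-2 + 0)))*(19 - 17))**2 = (-769 + ((-9 + 6)*(3 + (-1 + (1 - 1*(-4)))*(-2 + 0)))*(19 - 17))**2 = (-769 - 3*(3 + (-1 + (1 + 4))*(-2))*2)**2 = (-769 - 3*(3 + (-1 + 5)*(-2))*2)**2 = (-769 - 3*(3 + 4*(-2))*2)**2 = (-769 - 3*(3 - 8)*2)**2 = (-769 - 3*(-5)*2)**2 = (-769 + 15*2)**2 = (-769 + 30)**2 = (-739)**2 = 546121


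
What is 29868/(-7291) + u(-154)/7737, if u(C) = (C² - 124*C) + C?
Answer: 79930762/56410467 ≈ 1.4169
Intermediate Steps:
u(C) = C² - 123*C
29868/(-7291) + u(-154)/7737 = 29868/(-7291) - 154*(-123 - 154)/7737 = 29868*(-1/7291) - 154*(-277)*(1/7737) = -29868/7291 + 42658*(1/7737) = -29868/7291 + 42658/7737 = 79930762/56410467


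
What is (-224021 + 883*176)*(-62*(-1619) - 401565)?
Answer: 20665343631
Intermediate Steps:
(-224021 + 883*176)*(-62*(-1619) - 401565) = (-224021 + 155408)*(100378 - 401565) = -68613*(-301187) = 20665343631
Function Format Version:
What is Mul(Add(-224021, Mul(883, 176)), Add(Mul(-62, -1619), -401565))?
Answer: 20665343631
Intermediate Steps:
Mul(Add(-224021, Mul(883, 176)), Add(Mul(-62, -1619), -401565)) = Mul(Add(-224021, 155408), Add(100378, -401565)) = Mul(-68613, -301187) = 20665343631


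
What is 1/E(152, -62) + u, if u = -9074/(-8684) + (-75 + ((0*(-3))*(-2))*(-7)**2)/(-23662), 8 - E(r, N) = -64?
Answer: 151071361/142255944 ≈ 1.0620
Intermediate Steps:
E(r, N) = 72 (E(r, N) = 8 - 1*(-64) = 8 + 64 = 72)
u = 2070772/1975777 (u = -9074*(-1/8684) + (-75 + (0*(-2))*49)*(-1/23662) = 349/334 + (-75 + 0*49)*(-1/23662) = 349/334 + (-75 + 0)*(-1/23662) = 349/334 - 75*(-1/23662) = 349/334 + 75/23662 = 2070772/1975777 ≈ 1.0481)
1/E(152, -62) + u = 1/72 + 2070772/1975777 = 151071361/142255944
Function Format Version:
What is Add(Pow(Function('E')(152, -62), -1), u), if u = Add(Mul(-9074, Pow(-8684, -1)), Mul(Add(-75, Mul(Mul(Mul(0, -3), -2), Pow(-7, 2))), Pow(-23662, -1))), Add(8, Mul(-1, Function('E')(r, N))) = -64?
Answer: Rational(151071361, 142255944) ≈ 1.0620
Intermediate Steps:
Function('E')(r, N) = 72 (Function('E')(r, N) = Add(8, Mul(-1, -64)) = Add(8, 64) = 72)
u = Rational(2070772, 1975777) (u = Add(Mul(-9074, Rational(-1, 8684)), Mul(Add(-75, Mul(Mul(0, -2), 49)), Rational(-1, 23662))) = Add(Rational(349, 334), Mul(Add(-75, Mul(0, 49)), Rational(-1, 23662))) = Add(Rational(349, 334), Mul(Add(-75, 0), Rational(-1, 23662))) = Add(Rational(349, 334), Mul(-75, Rational(-1, 23662))) = Add(Rational(349, 334), Rational(75, 23662)) = Rational(2070772, 1975777) ≈ 1.0481)
Add(Pow(Function('E')(152, -62), -1), u) = Add(Pow(72, -1), Rational(2070772, 1975777)) = Add(Rational(1, 72), Rational(2070772, 1975777)) = Rational(151071361, 142255944)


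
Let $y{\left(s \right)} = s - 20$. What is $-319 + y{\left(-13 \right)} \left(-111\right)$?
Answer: $3344$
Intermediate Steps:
$y{\left(s \right)} = -20 + s$
$-319 + y{\left(-13 \right)} \left(-111\right) = -319 + \left(-20 - 13\right) \left(-111\right) = -319 - -3663 = -319 + 3663 = 3344$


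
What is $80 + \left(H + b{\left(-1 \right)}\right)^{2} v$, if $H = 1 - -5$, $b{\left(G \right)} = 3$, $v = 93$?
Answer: $7613$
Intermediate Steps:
$H = 6$ ($H = 1 + 5 = 6$)
$80 + \left(H + b{\left(-1 \right)}\right)^{2} v = 80 + \left(6 + 3\right)^{2} \cdot 93 = 80 + 9^{2} \cdot 93 = 80 + 81 \cdot 93 = 80 + 7533 = 7613$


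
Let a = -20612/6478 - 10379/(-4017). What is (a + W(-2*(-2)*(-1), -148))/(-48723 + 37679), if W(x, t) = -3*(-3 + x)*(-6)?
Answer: 1647175559/143694179772 ≈ 0.011463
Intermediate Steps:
a = -7781621/13011063 (a = -20612*1/6478 - 10379*(-1/4017) = -10306/3239 + 10379/4017 = -7781621/13011063 ≈ -0.59808)
W(x, t) = -54 + 18*x (W(x, t) = (9 - 3*x)*(-6) = -54 + 18*x)
(a + W(-2*(-2)*(-1), -148))/(-48723 + 37679) = (-7781621/13011063 + (-54 + 18*(-2*(-2)*(-1))))/(-48723 + 37679) = (-7781621/13011063 + (-54 + 18*(4*(-1))))/(-11044) = (-7781621/13011063 + (-54 + 18*(-4)))*(-1/11044) = (-7781621/13011063 + (-54 - 72))*(-1/11044) = (-7781621/13011063 - 126)*(-1/11044) = -1647175559/13011063*(-1/11044) = 1647175559/143694179772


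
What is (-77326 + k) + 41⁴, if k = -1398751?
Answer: 1349684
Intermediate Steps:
(-77326 + k) + 41⁴ = (-77326 - 1398751) + 41⁴ = -1476077 + 2825761 = 1349684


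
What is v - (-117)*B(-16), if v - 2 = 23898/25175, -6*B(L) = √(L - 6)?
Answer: 74248/25175 - 39*I*√22/2 ≈ 2.9493 - 91.463*I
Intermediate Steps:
B(L) = -√(-6 + L)/6 (B(L) = -√(L - 6)/6 = -√(-6 + L)/6)
v = 74248/25175 (v = 2 + 23898/25175 = 74248/25175 ≈ 2.9493)
v - (-117)*B(-16) = 74248/25175 - (-117)*(-√(-6 - 16)/6) = 74248/25175 - (-117)*(-I*√22/6) = 74248/25175 - 39*I*√22/2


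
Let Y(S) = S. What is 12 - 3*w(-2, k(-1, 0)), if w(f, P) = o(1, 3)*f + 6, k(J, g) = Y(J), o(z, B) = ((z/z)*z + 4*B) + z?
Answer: 78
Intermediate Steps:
o(z, B) = 2*z + 4*B (o(z, B) = (1*z + 4*B) + z = (z + 4*B) + z = 2*z + 4*B)
k(J, g) = J
w(f, P) = 6 + 14*f (w(f, P) = (2*1 + 4*3)*f + 6 = (2 + 12)*f + 6 = 14*f + 6 = 6 + 14*f)
12 - 3*w(-2, k(-1, 0)) = 12 - 3*(6 + 14*(-2)) = 12 - 3*(6 - 28) = 12 - 3*(-22) = 12 + 66 = 78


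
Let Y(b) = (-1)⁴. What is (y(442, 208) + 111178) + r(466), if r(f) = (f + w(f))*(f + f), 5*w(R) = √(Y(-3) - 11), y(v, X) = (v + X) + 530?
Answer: 546670 + 932*I*√10/5 ≈ 5.4667e+5 + 589.45*I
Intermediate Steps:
Y(b) = 1
y(v, X) = 530 + X + v (y(v, X) = (X + v) + 530 = 530 + X + v)
w(R) = I*√10/5 (w(R) = √(1 - 11)/5 = √(-10)/5 = (I*√10)/5 = I*√10/5)
r(f) = 2*f*(f + I*√10/5) (r(f) = (f + I*√10/5)*(f + f) = (f + I*√10/5)*(2*f) = 2*f*(f + I*√10/5))
(y(442, 208) + 111178) + r(466) = ((530 + 208 + 442) + 111178) + (⅖)*466*(5*466 + I*√10) = (1180 + 111178) + (⅖)*466*(2330 + I*√10) = 112358 + (434312 + 932*I*√10/5) = 546670 + 932*I*√10/5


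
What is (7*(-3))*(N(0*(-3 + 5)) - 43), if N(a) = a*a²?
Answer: 903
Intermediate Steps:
N(a) = a³
(7*(-3))*(N(0*(-3 + 5)) - 43) = (7*(-3))*((0*(-3 + 5))³ - 43) = -21*((0*2)³ - 43) = -21*(0³ - 43) = -21*(0 - 43) = -21*(-43) = 903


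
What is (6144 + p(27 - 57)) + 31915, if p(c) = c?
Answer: 38029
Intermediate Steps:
(6144 + p(27 - 57)) + 31915 = (6144 + (27 - 57)) + 31915 = (6144 - 30) + 31915 = 6114 + 31915 = 38029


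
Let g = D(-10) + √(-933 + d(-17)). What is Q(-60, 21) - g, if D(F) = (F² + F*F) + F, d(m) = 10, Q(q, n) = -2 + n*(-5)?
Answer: -297 - I*√923 ≈ -297.0 - 30.381*I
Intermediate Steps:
Q(q, n) = -2 - 5*n
D(F) = F + 2*F² (D(F) = (F² + F²) + F = 2*F² + F = F + 2*F²)
g = 190 + I*√923 (g = -10*(1 + 2*(-10)) + √(-933 + 10) = -10*(1 - 20) + √(-923) = -10*(-19) + I*√923 = 190 + I*√923 ≈ 190.0 + 30.381*I)
Q(-60, 21) - g = (-2 - 5*21) - (190 + I*√923) = (-2 - 105) + (-190 - I*√923) = -107 + (-190 - I*√923) = -297 - I*√923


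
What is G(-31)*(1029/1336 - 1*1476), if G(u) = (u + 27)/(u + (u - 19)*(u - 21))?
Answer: 1970907/858046 ≈ 2.2970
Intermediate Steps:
G(u) = (27 + u)/(u + (-21 + u)*(-19 + u)) (G(u) = (27 + u)/(u + (-19 + u)*(-21 + u)) = (27 + u)/(u + (-21 + u)*(-19 + u)))
G(-31)*(1029/1336 - 1*1476) = ((27 - 31)/(399 + (-31)² - 39*(-31)))*(1029/1336 - 1*1476) = (-4/(399 + 961 + 1209))*(1029*(1/1336) - 1476) = (-4/2569)*(1029/1336 - 1476) = ((1/2569)*(-4))*(-1970907/1336) = -4/2569*(-1970907/1336) = 1970907/858046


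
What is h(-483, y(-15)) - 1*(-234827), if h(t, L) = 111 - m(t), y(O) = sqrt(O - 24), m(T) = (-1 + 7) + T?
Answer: 235415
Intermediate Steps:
m(T) = 6 + T
y(O) = sqrt(-24 + O)
h(t, L) = 105 - t (h(t, L) = 111 - (6 + t) = 111 + (-6 - t) = 105 - t)
h(-483, y(-15)) - 1*(-234827) = (105 - 1*(-483)) - 1*(-234827) = (105 + 483) + 234827 = 588 + 234827 = 235415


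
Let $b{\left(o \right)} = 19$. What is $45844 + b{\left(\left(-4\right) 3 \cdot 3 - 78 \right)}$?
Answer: $45863$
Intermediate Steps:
$45844 + b{\left(\left(-4\right) 3 \cdot 3 - 78 \right)} = 45844 + 19 = 45863$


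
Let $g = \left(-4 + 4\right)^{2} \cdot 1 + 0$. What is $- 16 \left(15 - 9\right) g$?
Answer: $0$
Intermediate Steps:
$g = 0$ ($g = 0^{2} \cdot 1 + 0 = 0 \cdot 1 + 0 = 0 + 0 = 0$)
$- 16 \left(15 - 9\right) g = - 16 \left(15 - 9\right) 0 = \left(-16\right) 6 \cdot 0 = \left(-96\right) 0 = 0$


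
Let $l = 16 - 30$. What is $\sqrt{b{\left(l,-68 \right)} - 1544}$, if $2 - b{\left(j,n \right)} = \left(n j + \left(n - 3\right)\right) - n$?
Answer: $i \sqrt{2491} \approx 49.91 i$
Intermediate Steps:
$l = -14$
$b{\left(j,n \right)} = 5 - j n$ ($b{\left(j,n \right)} = 2 - \left(\left(n j + \left(n - 3\right)\right) - n\right) = 2 - \left(\left(j n + \left(n - 3\right)\right) - n\right) = 2 - \left(\left(j n + \left(-3 + n\right)\right) - n\right) = 2 - \left(\left(-3 + n + j n\right) - n\right) = 2 - \left(-3 + j n\right) = 5 - j n$)
$\sqrt{b{\left(l,-68 \right)} - 1544} = \sqrt{\left(5 - \left(-14\right) \left(-68\right)\right) - 1544} = \sqrt{\left(5 - 952\right) - 1544} = \sqrt{-947 - 1544} = \sqrt{-2491} = i \sqrt{2491}$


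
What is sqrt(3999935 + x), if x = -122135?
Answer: 10*sqrt(38778) ≈ 1969.2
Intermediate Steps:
sqrt(3999935 + x) = sqrt(3999935 - 122135) = sqrt(3877800) = 10*sqrt(38778)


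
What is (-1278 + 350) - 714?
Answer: -1642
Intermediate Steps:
(-1278 + 350) - 714 = -928 - 714 = -1642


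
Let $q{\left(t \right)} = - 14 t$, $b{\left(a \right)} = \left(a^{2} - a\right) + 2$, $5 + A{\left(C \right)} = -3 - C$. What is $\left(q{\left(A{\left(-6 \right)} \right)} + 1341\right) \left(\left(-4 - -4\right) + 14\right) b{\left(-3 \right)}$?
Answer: $268324$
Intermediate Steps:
$A{\left(C \right)} = -8 - C$ ($A{\left(C \right)} = -5 - \left(3 + C\right) = -8 - C$)
$b{\left(a \right)} = 2 + a^{2} - a$
$\left(q{\left(A{\left(-6 \right)} \right)} + 1341\right) \left(\left(-4 - -4\right) + 14\right) b{\left(-3 \right)} = \left(- 14 \left(-8 - -6\right) + 1341\right) \left(\left(-4 - -4\right) + 14\right) \left(2 + \left(-3\right)^{2} - -3\right) = \left(- 14 \left(-8 + 6\right) + 1341\right) \left(\left(-4 + 4\right) + 14\right) \left(2 + 9 + 3\right) = \left(\left(-14\right) \left(-2\right) + 1341\right) \left(0 + 14\right) 14 = \left(28 + 1341\right) 14 \cdot 14 = 1369 \cdot 196 = 268324$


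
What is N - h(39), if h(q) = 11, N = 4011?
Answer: 4000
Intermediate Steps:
N - h(39) = 4011 - 1*11 = 4011 - 11 = 4000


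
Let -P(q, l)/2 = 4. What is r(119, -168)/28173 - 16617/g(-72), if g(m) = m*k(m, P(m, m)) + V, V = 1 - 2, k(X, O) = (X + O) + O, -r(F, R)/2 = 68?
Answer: -469012301/178475955 ≈ -2.6279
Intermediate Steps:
P(q, l) = -8 (P(q, l) = -2*4 = -8)
r(F, R) = -136 (r(F, R) = -2*68 = -136)
k(X, O) = X + 2*O (k(X, O) = (O + X) + O = X + 2*O)
V = -1
g(m) = -1 + m*(-16 + m) (g(m) = m*(m + 2*(-8)) - 1 = m*(m - 16) - 1 = m*(-16 + m) - 1 = -1 + m*(-16 + m))
r(119, -168)/28173 - 16617/g(-72) = -136/28173 - 16617/(-1 - 72*(-16 - 72)) = -136*1/28173 - 16617/(-1 - 72*(-88)) = -136/28173 - 16617/(-1 + 6336) = -136/28173 - 16617/6335 = -469012301/178475955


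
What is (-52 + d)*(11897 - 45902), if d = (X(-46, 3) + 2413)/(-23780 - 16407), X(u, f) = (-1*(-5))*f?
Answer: 71143628760/40187 ≈ 1.7703e+6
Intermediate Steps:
X(u, f) = 5*f
d = -2428/40187 (d = (5*3 + 2413)/(-23780 - 16407) = (15 + 2413)/(-40187) = 2428*(-1/40187) = -2428/40187 ≈ -0.060418)
(-52 + d)*(11897 - 45902) = (-52 - 2428/40187)*(11897 - 45902) = -2092152/40187*(-34005) = 71143628760/40187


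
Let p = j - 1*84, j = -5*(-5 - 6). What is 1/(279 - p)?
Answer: 1/308 ≈ 0.0032468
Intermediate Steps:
j = 55 (j = -5*(-11) = 55)
p = -29 (p = 55 - 1*84 = 55 - 84 = -29)
1/(279 - p) = 1/(279 - 1*(-29)) = 1/(279 + 29) = 1/308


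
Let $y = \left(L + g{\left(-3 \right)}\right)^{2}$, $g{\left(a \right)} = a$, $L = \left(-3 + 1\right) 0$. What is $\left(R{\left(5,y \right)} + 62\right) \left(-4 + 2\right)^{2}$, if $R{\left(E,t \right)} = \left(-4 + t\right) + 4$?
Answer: $284$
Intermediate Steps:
$L = 0$ ($L = \left(-2\right) 0 = 0$)
$y = 9$ ($y = \left(0 - 3\right)^{2} = \left(-3\right)^{2} = 9$)
$R{\left(E,t \right)} = t$
$\left(R{\left(5,y \right)} + 62\right) \left(-4 + 2\right)^{2} = \left(9 + 62\right) \left(-4 + 2\right)^{2} = 71 \left(-2\right)^{2} = 71 \cdot 4 = 284$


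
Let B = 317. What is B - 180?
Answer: 137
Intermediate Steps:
B - 180 = 317 - 180 = 137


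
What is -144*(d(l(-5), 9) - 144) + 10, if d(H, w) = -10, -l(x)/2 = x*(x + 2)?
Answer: 22186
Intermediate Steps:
l(x) = -2*x*(2 + x) (l(x) = -2*x*(x + 2) = -2*x*(2 + x))
-144*(d(l(-5), 9) - 144) + 10 = -144*(-10 - 144) + 10 = -144*(-154) + 10 = 22176 + 10 = 22186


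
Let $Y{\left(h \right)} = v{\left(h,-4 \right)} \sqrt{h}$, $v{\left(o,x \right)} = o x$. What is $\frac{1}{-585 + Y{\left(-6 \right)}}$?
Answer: $- \frac{65}{38409} - \frac{8 i \sqrt{6}}{115227} \approx -0.0016923 - 0.00017006 i$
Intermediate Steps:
$Y{\left(h \right)} = - 4 h^{\frac{3}{2}}$ ($Y{\left(h \right)} = h \left(-4\right) \sqrt{h} = - 4 h \sqrt{h} = - 4 h^{\frac{3}{2}}$)
$\frac{1}{-585 + Y{\left(-6 \right)}} = \frac{1}{-585 - 4 \left(-6\right)^{\frac{3}{2}}} = \frac{1}{-585 - 4 \left(- 6 i \sqrt{6}\right)} = \frac{1}{-585 + 24 i \sqrt{6}}$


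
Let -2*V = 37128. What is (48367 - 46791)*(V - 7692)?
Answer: -41379456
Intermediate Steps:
V = -18564 (V = -1/2*37128 = -18564)
(48367 - 46791)*(V - 7692) = (48367 - 46791)*(-18564 - 7692) = 1576*(-26256) = -41379456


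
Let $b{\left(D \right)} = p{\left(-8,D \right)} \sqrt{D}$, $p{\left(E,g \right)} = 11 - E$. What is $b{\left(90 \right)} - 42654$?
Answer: $-42654 + 57 \sqrt{10} \approx -42474.0$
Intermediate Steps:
$b{\left(D \right)} = 19 \sqrt{D}$ ($b{\left(D \right)} = \left(11 - -8\right) \sqrt{D} = \left(11 + 8\right) \sqrt{D} = 19 \sqrt{D}$)
$b{\left(90 \right)} - 42654 = 19 \sqrt{90} - 42654 = 19 \cdot 3 \sqrt{10} - 42654 = 57 \sqrt{10} - 42654 = -42654 + 57 \sqrt{10}$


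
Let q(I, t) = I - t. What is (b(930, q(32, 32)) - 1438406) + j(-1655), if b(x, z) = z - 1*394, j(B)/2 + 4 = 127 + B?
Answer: -1441864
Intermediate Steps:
j(B) = 246 + 2*B (j(B) = -8 + 2*(127 + B) = -8 + (254 + 2*B) = 246 + 2*B)
b(x, z) = -394 + z (b(x, z) = z - 394 = -394 + z)
(b(930, q(32, 32)) - 1438406) + j(-1655) = ((-394 + (32 - 1*32)) - 1438406) + (246 + 2*(-1655)) = ((-394 + (32 - 32)) - 1438406) + (246 - 3310) = ((-394 + 0) - 1438406) - 3064 = (-394 - 1438406) - 3064 = -1438800 - 3064 = -1441864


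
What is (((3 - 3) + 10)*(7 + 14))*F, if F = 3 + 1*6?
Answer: 1890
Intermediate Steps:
F = 9 (F = 3 + 6 = 9)
(((3 - 3) + 10)*(7 + 14))*F = (((3 - 3) + 10)*(7 + 14))*9 = ((0 + 10)*21)*9 = (10*21)*9 = 210*9 = 1890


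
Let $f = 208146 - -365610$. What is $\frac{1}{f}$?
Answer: $\frac{1}{573756} \approx 1.7429 \cdot 10^{-6}$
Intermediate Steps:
$f = 573756$ ($f = 208146 + 365610 = 573756$)
$\frac{1}{f} = \frac{1}{573756}$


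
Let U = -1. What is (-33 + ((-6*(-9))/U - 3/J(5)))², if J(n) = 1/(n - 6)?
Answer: 7056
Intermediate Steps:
J(n) = 1/(-6 + n)
(-33 + ((-6*(-9))/U - 3/J(5)))² = (-33 + (-6*(-9)/(-1) - 3/(1/(-6 + 5))))² = (-33 + (54*(-1) - 3/(1/(-1))))² = (-33 + (-54 - 3/(-1)))² = (-33 + (-54 - 3*(-1)))² = (-33 + (-54 + 3))² = (-33 - 51)² = (-84)² = 7056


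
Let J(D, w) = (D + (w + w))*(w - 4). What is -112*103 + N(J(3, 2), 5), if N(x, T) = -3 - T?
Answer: -11544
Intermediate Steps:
J(D, w) = (-4 + w)*(D + 2*w) (J(D, w) = (D + 2*w)*(-4 + w) = (-4 + w)*(D + 2*w))
-112*103 + N(J(3, 2), 5) = -112*103 + (-3 - 1*5) = -11536 + (-3 - 5) = -11536 - 8 = -11544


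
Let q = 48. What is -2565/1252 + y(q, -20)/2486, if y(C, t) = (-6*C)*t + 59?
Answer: 41309/141476 ≈ 0.29199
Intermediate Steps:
y(C, t) = 59 - 6*C*t (y(C, t) = -6*C*t + 59 = 59 - 6*C*t)
-2565/1252 + y(q, -20)/2486 = -2565/1252 + (59 - 6*48*(-20))/2486 = -2565*1/1252 + (59 + 5760)*(1/2486) = -2565/1252 + 5819*(1/2486) = -2565/1252 + 529/226 = 41309/141476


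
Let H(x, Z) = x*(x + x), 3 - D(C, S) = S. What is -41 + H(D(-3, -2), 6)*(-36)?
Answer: -1841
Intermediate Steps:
D(C, S) = 3 - S
H(x, Z) = 2*x² (H(x, Z) = x*(2*x) = 2*x²)
-41 + H(D(-3, -2), 6)*(-36) = -41 + (2*(3 - 1*(-2))²)*(-36) = -41 + (2*(3 + 2)²)*(-36) = -41 + (2*5²)*(-36) = -41 + (2*25)*(-36) = -41 + 50*(-36) = -41 - 1800 = -1841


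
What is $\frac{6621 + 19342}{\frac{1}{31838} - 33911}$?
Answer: $- \frac{826609994}{1079658417} \approx -0.76562$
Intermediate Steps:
$\frac{6621 + 19342}{\frac{1}{31838} - 33911} = \frac{25963}{\frac{1}{31838} - 33911} = \frac{25963}{- \frac{1079658417}{31838}} = 25963 \left(- \frac{31838}{1079658417}\right) = - \frac{826609994}{1079658417}$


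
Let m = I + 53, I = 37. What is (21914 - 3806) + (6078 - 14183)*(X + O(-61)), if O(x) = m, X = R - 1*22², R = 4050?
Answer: -29613772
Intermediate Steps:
X = 3566 (X = 4050 - 1*22² = 4050 - 1*484 = 4050 - 484 = 3566)
m = 90 (m = 37 + 53 = 90)
O(x) = 90
(21914 - 3806) + (6078 - 14183)*(X + O(-61)) = (21914 - 3806) + (6078 - 14183)*(3566 + 90) = 18108 - 8105*3656 = 18108 - 29631880 = -29613772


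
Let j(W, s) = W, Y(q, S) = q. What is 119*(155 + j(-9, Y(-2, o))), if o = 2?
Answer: 17374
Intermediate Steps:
119*(155 + j(-9, Y(-2, o))) = 119*(155 - 9) = 119*146 = 17374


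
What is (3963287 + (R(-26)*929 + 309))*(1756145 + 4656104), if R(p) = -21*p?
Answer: 28668075196670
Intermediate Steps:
(3963287 + (R(-26)*929 + 309))*(1756145 + 4656104) = (3963287 + (-21*(-26)*929 + 309))*(1756145 + 4656104) = (3963287 + (546*929 + 309))*6412249 = (3963287 + (507234 + 309))*6412249 = (3963287 + 507543)*6412249 = 4470830*6412249 = 28668075196670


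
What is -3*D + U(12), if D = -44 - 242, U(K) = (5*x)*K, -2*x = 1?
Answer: 828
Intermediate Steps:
x = -½ (x = -½*1 = -½ ≈ -0.50000)
U(K) = -5*K/2 (U(K) = (5*(-½))*K = -5*K/2)
D = -286
-3*D + U(12) = -3*(-286) - 5/2*12 = 858 - 30 = 828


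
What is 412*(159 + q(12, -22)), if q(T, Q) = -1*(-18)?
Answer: 72924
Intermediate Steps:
q(T, Q) = 18
412*(159 + q(12, -22)) = 412*(159 + 18) = 412*177 = 72924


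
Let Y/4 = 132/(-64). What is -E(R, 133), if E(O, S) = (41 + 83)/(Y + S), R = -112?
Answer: -496/499 ≈ -0.99399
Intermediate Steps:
Y = -33/4 (Y = 4*(132/(-64)) = 4*(132*(-1/64)) = 4*(-33/16) = -33/4 ≈ -8.2500)
E(O, S) = 124/(-33/4 + S) (E(O, S) = (41 + 83)/(-33/4 + S) = 124/(-33/4 + S))
-E(R, 133) = -496/(-33 + 4*133) = -496/(-33 + 532) = -496/499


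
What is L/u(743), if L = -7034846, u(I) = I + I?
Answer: -3517423/743 ≈ -4734.1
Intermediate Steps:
u(I) = 2*I
L/u(743) = -7034846/(2*743) = -7034846/1486 = -7034846*1/1486 = -3517423/743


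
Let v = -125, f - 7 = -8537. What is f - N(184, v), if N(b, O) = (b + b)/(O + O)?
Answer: -1066066/125 ≈ -8528.5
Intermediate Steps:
f = -8530 (f = 7 - 8537 = -8530)
N(b, O) = b/O (N(b, O) = (2*b)/((2*O)) = (2*b)*(1/(2*O)) = b/O)
f - N(184, v) = -8530 - 184/(-125) = -8530 - 184*(-1)/125 = -8530 - 1*(-184/125) = -8530 + 184/125 = -1066066/125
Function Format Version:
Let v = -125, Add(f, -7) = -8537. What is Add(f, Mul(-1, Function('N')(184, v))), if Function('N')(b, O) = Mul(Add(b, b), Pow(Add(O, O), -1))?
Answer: Rational(-1066066, 125) ≈ -8528.5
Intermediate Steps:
f = -8530 (f = Add(7, -8537) = -8530)
Function('N')(b, O) = Mul(b, Pow(O, -1)) (Function('N')(b, O) = Mul(Mul(2, b), Pow(Mul(2, O), -1)) = Mul(Mul(2, b), Mul(Rational(1, 2), Pow(O, -1))) = Mul(b, Pow(O, -1)))
Add(f, Mul(-1, Function('N')(184, v))) = Add(-8530, Mul(-1, Mul(184, Pow(-125, -1)))) = Add(-8530, Mul(-1, Mul(184, Rational(-1, 125)))) = Add(-8530, Mul(-1, Rational(-184, 125))) = Add(-8530, Rational(184, 125)) = Rational(-1066066, 125)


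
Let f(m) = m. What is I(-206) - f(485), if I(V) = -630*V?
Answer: 129295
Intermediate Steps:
I(-206) - f(485) = -630*(-206) - 1*485 = 129780 - 485 = 129295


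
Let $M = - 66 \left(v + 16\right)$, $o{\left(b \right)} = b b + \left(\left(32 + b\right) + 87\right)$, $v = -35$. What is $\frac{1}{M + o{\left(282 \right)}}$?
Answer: $\frac{1}{81179} \approx 1.2318 \cdot 10^{-5}$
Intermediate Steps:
$o{\left(b \right)} = 119 + b + b^{2}$ ($o{\left(b \right)} = b^{2} + \left(119 + b\right) = 119 + b + b^{2}$)
$M = 1254$ ($M = - 66 \left(-35 + 16\right) = \left(-66\right) \left(-19\right) = 1254$)
$\frac{1}{M + o{\left(282 \right)}} = \frac{1}{1254 + \left(119 + 282 + 282^{2}\right)} = \frac{1}{1254 + \left(119 + 282 + 79524\right)} = \frac{1}{1254 + 79925} = \frac{1}{81179}$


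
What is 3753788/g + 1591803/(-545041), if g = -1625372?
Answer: -165472871108/31639085009 ≈ -5.2300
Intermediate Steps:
3753788/g + 1591803/(-545041) = 3753788/(-1625372) + 1591803/(-545041) = 3753788*(-1/1625372) + 1591803*(-1/545041) = -938447/406343 - 1591803/545041 = -165472871108/31639085009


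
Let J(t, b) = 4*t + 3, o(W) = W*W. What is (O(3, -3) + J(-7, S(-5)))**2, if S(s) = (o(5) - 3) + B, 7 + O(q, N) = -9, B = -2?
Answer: 1681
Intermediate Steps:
o(W) = W**2
O(q, N) = -16 (O(q, N) = -7 - 9 = -16)
S(s) = 20 (S(s) = (5**2 - 3) - 2 = (25 - 3) - 2 = 22 - 2 = 20)
J(t, b) = 3 + 4*t
(O(3, -3) + J(-7, S(-5)))**2 = (-16 + (3 + 4*(-7)))**2 = (-16 + (3 - 28))**2 = (-16 - 25)**2 = (-41)**2 = 1681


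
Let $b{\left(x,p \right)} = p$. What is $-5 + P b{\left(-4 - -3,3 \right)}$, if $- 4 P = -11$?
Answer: $\frac{13}{4} \approx 3.25$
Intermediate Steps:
$P = \frac{11}{4}$ ($P = \left(- \frac{1}{4}\right) \left(-11\right) = \frac{11}{4} \approx 2.75$)
$-5 + P b{\left(-4 - -3,3 \right)} = -5 + \frac{11}{4} \cdot 3 = -5 + \frac{33}{4} = \frac{13}{4}$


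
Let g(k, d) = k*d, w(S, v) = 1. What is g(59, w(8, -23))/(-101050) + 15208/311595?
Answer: 303676859/6297334950 ≈ 0.048223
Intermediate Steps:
g(k, d) = d*k
g(59, w(8, -23))/(-101050) + 15208/311595 = (1*59)/(-101050) + 15208/311595 = 59*(-1/101050) + 15208*(1/311595) = -59/101050 + 15208/311595 = 303676859/6297334950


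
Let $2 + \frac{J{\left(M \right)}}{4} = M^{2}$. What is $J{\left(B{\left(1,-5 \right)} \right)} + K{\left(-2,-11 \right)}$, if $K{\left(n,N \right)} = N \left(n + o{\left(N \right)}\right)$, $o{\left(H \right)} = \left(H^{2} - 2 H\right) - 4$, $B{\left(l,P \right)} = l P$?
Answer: $-1415$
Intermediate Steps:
$B{\left(l,P \right)} = P l$
$o{\left(H \right)} = -4 + H^{2} - 2 H$
$J{\left(M \right)} = -8 + 4 M^{2}$
$K{\left(n,N \right)} = N \left(-4 + n + N^{2} - 2 N\right)$ ($K{\left(n,N \right)} = N \left(n - \left(4 - N^{2} + 2 N\right)\right) = N \left(-4 + n + N^{2} - 2 N\right)$)
$J{\left(B{\left(1,-5 \right)} \right)} + K{\left(-2,-11 \right)} = \left(-8 + 4 \left(\left(-5\right) 1\right)^{2}\right) - 11 \left(-4 - 2 + \left(-11\right)^{2} - -22\right) = \left(-8 + 4 \left(-5\right)^{2}\right) - 11 \left(-4 - 2 + 121 + 22\right) = \left(-8 + 4 \cdot 25\right) - 1507 = \left(-8 + 100\right) - 1507 = 92 - 1507 = -1415$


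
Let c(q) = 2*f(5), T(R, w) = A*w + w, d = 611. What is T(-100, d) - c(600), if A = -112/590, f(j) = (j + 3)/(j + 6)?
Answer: 1601599/3245 ≈ 493.56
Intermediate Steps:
f(j) = (3 + j)/(6 + j)
A = -56/295 (A = -112*1/590 = -56/295 ≈ -0.18983)
T(R, w) = 239*w/295 (T(R, w) = -56*w/295 + w = 239*w/295)
c(q) = 16/11 (c(q) = 2*((3 + 5)/(6 + 5)) = 2*(8/11) = 16/11)
T(-100, d) - c(600) = (239/295)*611 - 1*16/11 = 146029/295 - 16/11 = 1601599/3245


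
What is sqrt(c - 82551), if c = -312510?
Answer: I*sqrt(395061) ≈ 628.54*I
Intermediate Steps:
sqrt(c - 82551) = sqrt(-312510 - 82551) = sqrt(-395061) = I*sqrt(395061)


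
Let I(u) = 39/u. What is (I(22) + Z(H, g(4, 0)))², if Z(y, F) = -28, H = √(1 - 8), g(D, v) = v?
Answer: 332929/484 ≈ 687.87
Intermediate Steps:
H = I*√7 (H = √(-7) = I*√7 ≈ 2.6458*I)
(I(22) + Z(H, g(4, 0)))² = (39/22 - 28)² = (-577/22)² = 332929/484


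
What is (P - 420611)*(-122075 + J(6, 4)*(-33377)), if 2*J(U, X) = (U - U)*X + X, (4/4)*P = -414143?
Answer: 157625763066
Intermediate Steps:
P = -414143
J(U, X) = X/2 (J(U, X) = ((U - U)*X + X)/2 = (0*X + X)/2 = (0 + X)/2 = X/2)
(P - 420611)*(-122075 + J(6, 4)*(-33377)) = (-414143 - 420611)*(-122075 + ((½)*4)*(-33377)) = -834754*(-122075 + 2*(-33377)) = -834754*(-122075 - 66754) = -834754*(-188829) = 157625763066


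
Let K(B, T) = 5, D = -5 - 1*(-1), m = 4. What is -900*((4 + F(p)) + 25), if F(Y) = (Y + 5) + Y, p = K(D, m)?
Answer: -39600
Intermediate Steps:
D = -4 (D = -5 + 1 = -4)
p = 5
F(Y) = 5 + 2*Y (F(Y) = (5 + Y) + Y = 5 + 2*Y)
-900*((4 + F(p)) + 25) = -900*((4 + (5 + 2*5)) + 25) = -900*((4 + (5 + 10)) + 25) = -900*((4 + 15) + 25) = -900*(19 + 25) = -900*44 = -39600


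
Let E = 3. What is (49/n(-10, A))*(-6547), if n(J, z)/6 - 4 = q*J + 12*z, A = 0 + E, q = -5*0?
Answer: -320803/240 ≈ -1336.7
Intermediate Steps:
q = 0
A = 3 (A = 0 + 3 = 3)
n(J, z) = 24 + 72*z (n(J, z) = 24 + 6*(0*J + 12*z) = 24 + 6*(0 + 12*z) = 24 + 6*(12*z) = 24 + 72*z)
(49/n(-10, A))*(-6547) = (49/(24 + 72*3))*(-6547) = (49/(24 + 216))*(-6547) = (49/240)*(-6547) = -320803/240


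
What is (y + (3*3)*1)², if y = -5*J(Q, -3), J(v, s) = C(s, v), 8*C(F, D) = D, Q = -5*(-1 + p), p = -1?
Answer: 121/16 ≈ 7.5625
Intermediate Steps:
Q = 10 (Q = -5*(-1 - 1) = -5*(-2) = 10)
C(F, D) = D/8
J(v, s) = v/8
y = -25/4 (y = -5*10/8 = -5*5/4 = -25/4 ≈ -6.2500)
(y + (3*3)*1)² = (-25/4 + (3*3)*1)² = (-25/4 + 9*1)² = (-25/4 + 9)² = (11/4)² = 121/16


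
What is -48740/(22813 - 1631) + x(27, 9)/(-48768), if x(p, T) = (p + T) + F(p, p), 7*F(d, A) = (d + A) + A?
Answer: -396326663/172167296 ≈ -2.3020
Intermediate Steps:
F(d, A) = d/7 + 2*A/7 (F(d, A) = ((d + A) + A)/7 = ((A + d) + A)/7 = (d + 2*A)/7 = d/7 + 2*A/7)
x(p, T) = T + 10*p/7 (x(p, T) = (p + T) + (p/7 + 2*p/7) = (T + p) + 3*p/7 = T + 10*p/7)
-48740/(22813 - 1631) + x(27, 9)/(-48768) = -48740/(22813 - 1631) + (9 + (10/7)*27)/(-48768) = -48740/21182 + (9 + 270/7)*(-1/48768) = -48740*1/21182 + (333/7)*(-1/48768) = -24370/10591 - 111/113792 = -396326663/172167296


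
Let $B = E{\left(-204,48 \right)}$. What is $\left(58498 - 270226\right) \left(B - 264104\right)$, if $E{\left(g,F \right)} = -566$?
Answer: $56038049760$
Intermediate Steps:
$B = -566$
$\left(58498 - 270226\right) \left(B - 264104\right) = \left(58498 - 270226\right) \left(-566 - 264104\right) = \left(-211728\right) \left(-264670\right) = 56038049760$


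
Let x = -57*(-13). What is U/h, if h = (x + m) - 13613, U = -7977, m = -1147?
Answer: 2659/4673 ≈ 0.56901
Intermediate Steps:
x = 741
h = -14019 (h = (741 - 1147) - 13613 = -406 - 13613 = -14019)
U/h = -7977/(-14019) = -7977*(-1/14019) = 2659/4673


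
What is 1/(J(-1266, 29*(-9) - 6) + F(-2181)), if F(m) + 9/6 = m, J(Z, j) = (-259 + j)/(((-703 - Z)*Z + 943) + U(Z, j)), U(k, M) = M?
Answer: -712082/1554118439 ≈ -0.00045819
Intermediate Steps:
J(Z, j) = (-259 + j)/(943 + j + Z*(-703 - Z)) (J(Z, j) = (-259 + j)/(((-703 - Z)*Z + 943) + j) = (-259 + j)/((Z*(-703 - Z) + 943) + j) = (-259 + j)/((943 + Z*(-703 - Z)) + j) = (-259 + j)/(943 + j + Z*(-703 - Z)))
F(m) = -3/2 + m
1/(J(-1266, 29*(-9) - 6) + F(-2181)) = 1/((259 - (29*(-9) - 6))/(-943 + (-1266)**2 - (29*(-9) - 6) + 703*(-1266)) + (-3/2 - 2181)) = 1/((259 - (-261 - 6))/(-943 + 1602756 - (-261 - 6) - 889998) - 4365/2) = 1/((259 - 1*(-267))/(-943 + 1602756 - 1*(-267) - 889998) - 4365/2) = 1/((259 + 267)/(-943 + 1602756 + 267 - 889998) - 4365/2) = 1/(526/712082 - 4365/2) = 1/((1/712082)*526 - 4365/2) = 1/(263/356041 - 4365/2) = 1/(-1554118439/712082) = -712082/1554118439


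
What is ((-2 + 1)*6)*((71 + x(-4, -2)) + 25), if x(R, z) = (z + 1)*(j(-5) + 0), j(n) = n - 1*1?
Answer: -612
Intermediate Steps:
j(n) = -1 + n (j(n) = n - 1 = -1 + n)
x(R, z) = -6 - 6*z (x(R, z) = (z + 1)*((-1 - 5) + 0) = (1 + z)*(-6 + 0) = (1 + z)*(-6) = -6 - 6*z)
((-2 + 1)*6)*((71 + x(-4, -2)) + 25) = ((-2 + 1)*6)*((71 + (-6 - 6*(-2))) + 25) = (-1*6)*((71 + (-6 + 12)) + 25) = -6*((71 + 6) + 25) = -6*(77 + 25) = -6*102 = -612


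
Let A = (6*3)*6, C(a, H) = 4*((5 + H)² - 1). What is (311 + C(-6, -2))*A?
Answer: 37044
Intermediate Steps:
C(a, H) = -4 + 4*(5 + H)² (C(a, H) = 4*(-1 + (5 + H)²) = -4 + 4*(5 + H)²)
A = 108 (A = 18*6 = 108)
(311 + C(-6, -2))*A = (311 + (-4 + 4*(5 - 2)²))*108 = (311 + (-4 + 4*3²))*108 = (311 + (-4 + 4*9))*108 = (311 + (-4 + 36))*108 = (311 + 32)*108 = 343*108 = 37044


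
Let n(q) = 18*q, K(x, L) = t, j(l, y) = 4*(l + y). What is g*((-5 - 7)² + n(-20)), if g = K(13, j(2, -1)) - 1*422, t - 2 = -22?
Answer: 95472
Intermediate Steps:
t = -20 (t = 2 - 22 = -20)
j(l, y) = 4*l + 4*y
K(x, L) = -20
g = -442 (g = -20 - 1*422 = -20 - 422 = -442)
g*((-5 - 7)² + n(-20)) = -442*((-5 - 7)² + 18*(-20)) = -442*((-12)² - 360) = -442*(144 - 360) = -442*(-216) = 95472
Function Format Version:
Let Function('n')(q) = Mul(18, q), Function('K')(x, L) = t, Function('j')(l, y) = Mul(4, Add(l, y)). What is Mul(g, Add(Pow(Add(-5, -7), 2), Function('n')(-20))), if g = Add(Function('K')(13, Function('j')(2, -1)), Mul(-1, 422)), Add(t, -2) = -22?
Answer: 95472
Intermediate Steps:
t = -20 (t = Add(2, -22) = -20)
Function('j')(l, y) = Add(Mul(4, l), Mul(4, y))
Function('K')(x, L) = -20
g = -442 (g = Add(-20, Mul(-1, 422)) = Add(-20, -422) = -442)
Mul(g, Add(Pow(Add(-5, -7), 2), Function('n')(-20))) = Mul(-442, Add(Pow(Add(-5, -7), 2), Mul(18, -20))) = Mul(-442, Add(Pow(-12, 2), -360)) = Mul(-442, Add(144, -360)) = Mul(-442, -216) = 95472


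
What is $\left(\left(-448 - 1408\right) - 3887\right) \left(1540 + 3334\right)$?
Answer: $-27991382$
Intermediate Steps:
$\left(\left(-448 - 1408\right) - 3887\right) \left(1540 + 3334\right) = \left(-1856 - 3887\right) 4874 = \left(-5743\right) 4874 = -27991382$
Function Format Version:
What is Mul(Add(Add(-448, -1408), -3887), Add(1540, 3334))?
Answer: -27991382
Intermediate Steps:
Mul(Add(Add(-448, -1408), -3887), Add(1540, 3334)) = Mul(Add(-1856, -3887), 4874) = Mul(-5743, 4874) = -27991382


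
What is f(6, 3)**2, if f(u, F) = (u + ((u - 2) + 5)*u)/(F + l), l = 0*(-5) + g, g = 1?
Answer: 225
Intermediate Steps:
l = 1 (l = 0*(-5) + 1 = 0 + 1 = 1)
f(u, F) = (u + u*(3 + u))/(1 + F) (f(u, F) = (u + ((u - 2) + 5)*u)/(F + 1) = (u + ((-2 + u) + 5)*u)/(1 + F) = (u + (3 + u)*u)/(1 + F) = (u + u*(3 + u))/(1 + F))
f(6, 3)**2 = (6*(4 + 6)/(1 + 3))**2 = (6*10/4)**2 = (6*(1/4)*10)**2 = 15**2 = 225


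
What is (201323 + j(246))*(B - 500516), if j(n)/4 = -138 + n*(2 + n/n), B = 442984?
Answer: -11720591636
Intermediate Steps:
j(n) = -552 + 12*n (j(n) = 4*(-138 + n*(2 + n/n)) = 4*(-138 + n*(2 + 1)) = 4*(-138 + n*3) = 4*(-138 + 3*n) = -552 + 12*n)
(201323 + j(246))*(B - 500516) = (201323 + (-552 + 12*246))*(442984 - 500516) = (201323 + (-552 + 2952))*(-57532) = (201323 + 2400)*(-57532) = 203723*(-57532) = -11720591636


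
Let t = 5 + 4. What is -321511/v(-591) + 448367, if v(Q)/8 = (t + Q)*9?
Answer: 18788692279/41904 ≈ 4.4837e+5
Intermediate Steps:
t = 9
v(Q) = 648 + 72*Q (v(Q) = 8*((9 + Q)*9) = 8*(81 + 9*Q) = 648 + 72*Q)
-321511/v(-591) + 448367 = -321511/(648 + 72*(-591)) + 448367 = -321511/(648 - 42552) + 448367 = -321511/(-41904) + 448367 = -321511*(-1/41904) + 448367 = 321511/41904 + 448367 = 18788692279/41904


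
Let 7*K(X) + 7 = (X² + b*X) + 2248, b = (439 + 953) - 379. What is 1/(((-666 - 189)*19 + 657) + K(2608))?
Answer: 7/9336693 ≈ 7.4973e-7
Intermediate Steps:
b = 1013 (b = 1392 - 379 = 1013)
K(X) = 2241/7 + X²/7 + 1013*X/7 (K(X) = -1 + ((X² + 1013*X) + 2248)/7 = -1 + (2248 + X² + 1013*X)/7 = -1 + (2248/7 + X²/7 + 1013*X/7) = 2241/7 + X²/7 + 1013*X/7)
1/(((-666 - 189)*19 + 657) + K(2608)) = 1/(((-666 - 189)*19 + 657) + (2241/7 + (⅐)*2608² + (1013/7)*2608)) = 1/((-855*19 + 657) + (2241/7 + (⅐)*6801664 + 2641904/7)) = 1/((-16245 + 657) + (2241/7 + 6801664/7 + 2641904/7)) = 1/(-15588 + 9445809/7) = 1/(9336693/7) = 7/9336693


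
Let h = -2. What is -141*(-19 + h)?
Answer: 2961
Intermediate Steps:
-141*(-19 + h) = -141*(-19 - 2) = -141*(-21) = 2961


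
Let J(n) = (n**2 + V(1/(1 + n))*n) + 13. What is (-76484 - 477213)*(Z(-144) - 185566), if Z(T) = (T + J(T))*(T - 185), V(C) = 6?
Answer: 3698892522435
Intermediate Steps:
J(n) = 13 + n**2 + 6*n (J(n) = (n**2 + 6*n) + 13 = 13 + n**2 + 6*n)
Z(T) = (-185 + T)*(13 + T**2 + 7*T) (Z(T) = (T + (13 + T**2 + 6*T))*(T - 185) = (13 + T**2 + 7*T)*(-185 + T) = (-185 + T)*(13 + T**2 + 7*T))
(-76484 - 477213)*(Z(-144) - 185566) = (-76484 - 477213)*((-2405 + (-144)**3 - 1282*(-144) - 178*(-144)**2) - 185566) = -553697*((-2405 - 2985984 + 184608 - 178*20736) - 185566) = -553697*((-2405 - 2985984 + 184608 - 3691008) - 185566) = -553697*(-6494789 - 185566) = -553697*(-6680355) = 3698892522435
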